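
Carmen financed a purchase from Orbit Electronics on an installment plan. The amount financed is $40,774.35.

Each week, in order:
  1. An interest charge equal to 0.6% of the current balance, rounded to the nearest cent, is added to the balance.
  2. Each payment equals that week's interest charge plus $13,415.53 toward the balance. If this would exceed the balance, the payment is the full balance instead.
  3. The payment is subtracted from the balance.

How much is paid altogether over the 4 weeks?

$41,269.98

Week 1: opening $40,774.35; interest $244.65 → $41,019.00; payment $13,660.18; balance $27,358.82
Week 2: opening $27,358.82; interest $164.15 → $27,522.97; payment $13,579.68; balance $13,943.29
Week 3: opening $13,943.29; interest $83.66 → $14,026.95; payment $13,499.19; balance $527.76
Week 4: opening $527.76; interest $3.17 → $530.93; payment $530.93; balance $0.00
Total paid: $41,269.98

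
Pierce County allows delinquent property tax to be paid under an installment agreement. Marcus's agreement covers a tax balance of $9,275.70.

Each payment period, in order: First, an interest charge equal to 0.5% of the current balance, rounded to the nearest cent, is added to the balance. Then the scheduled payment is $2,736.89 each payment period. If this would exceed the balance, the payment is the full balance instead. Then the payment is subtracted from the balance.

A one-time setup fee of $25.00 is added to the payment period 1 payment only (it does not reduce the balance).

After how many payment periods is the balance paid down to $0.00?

4

Payment period 1: opening $9,275.70; interest $46.38 → $9,322.08; payment $2,736.89 (+ $25.00 fee); balance $6,585.19
Payment period 2: opening $6,585.19; interest $32.93 → $6,618.12; payment $2,736.89; balance $3,881.23
Payment period 3: opening $3,881.23; interest $19.41 → $3,900.64; payment $2,736.89; balance $1,163.75
Payment period 4: opening $1,163.75; interest $5.82 → $1,169.57; payment $1,169.57; balance $0.00
Balance reaches $0.00 in payment period 4.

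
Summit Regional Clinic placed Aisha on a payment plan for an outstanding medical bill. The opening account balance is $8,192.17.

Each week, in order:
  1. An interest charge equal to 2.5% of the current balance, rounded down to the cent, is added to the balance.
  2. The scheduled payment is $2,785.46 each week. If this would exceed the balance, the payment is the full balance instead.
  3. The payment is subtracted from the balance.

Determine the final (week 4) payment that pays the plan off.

Week 1: $8,192.17 +$204.80 interest = $8,396.97; pay $2,785.46 → $5,611.51
Week 2: $5,611.51 +$140.28 interest = $5,751.79; pay $2,785.46 → $2,966.33
Week 3: $2,966.33 +$74.15 interest = $3,040.48; pay $2,785.46 → $255.02
Week 4: $255.02 +$6.37 interest = $261.39; pay $261.39 → $0.00

$261.39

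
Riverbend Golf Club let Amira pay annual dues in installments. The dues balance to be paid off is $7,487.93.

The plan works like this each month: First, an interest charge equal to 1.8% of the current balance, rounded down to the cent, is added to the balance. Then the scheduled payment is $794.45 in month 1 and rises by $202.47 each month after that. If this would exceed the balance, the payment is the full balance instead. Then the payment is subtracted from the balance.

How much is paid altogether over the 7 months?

# | Opening | Interest | Payment | End bal
1 | $7,487.93 | $134.78 | $794.45 | $6,828.26
2 | $6,828.26 | $122.90 | $996.92 | $5,954.24
3 | $5,954.24 | $107.17 | $1,199.39 | $4,862.02
4 | $4,862.02 | $87.51 | $1,401.86 | $3,547.67
5 | $3,547.67 | $63.85 | $1,604.33 | $2,007.19
6 | $2,007.19 | $36.12 | $1,806.80 | $236.51
7 | $236.51 | $4.25 | $240.76 | $0.00
Total paid: $8,044.51

$8,044.51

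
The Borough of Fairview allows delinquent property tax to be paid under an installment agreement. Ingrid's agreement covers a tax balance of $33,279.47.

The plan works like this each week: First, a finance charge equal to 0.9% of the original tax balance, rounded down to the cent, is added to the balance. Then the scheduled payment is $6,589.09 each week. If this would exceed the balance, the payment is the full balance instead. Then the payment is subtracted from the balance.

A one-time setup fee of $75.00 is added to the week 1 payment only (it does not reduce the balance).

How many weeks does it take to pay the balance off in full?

6

Week 1: opening $33,279.47; interest $299.51 → $33,578.98; payment $6,589.09 (+ $75.00 fee); balance $26,989.89
Week 2: opening $26,989.89; interest $299.51 → $27,289.40; payment $6,589.09; balance $20,700.31
Week 3: opening $20,700.31; interest $299.51 → $20,999.82; payment $6,589.09; balance $14,410.73
Week 4: opening $14,410.73; interest $299.51 → $14,710.24; payment $6,589.09; balance $8,121.15
Week 5: opening $8,121.15; interest $299.51 → $8,420.66; payment $6,589.09; balance $1,831.57
Week 6: opening $1,831.57; interest $299.51 → $2,131.08; payment $2,131.08; balance $0.00
Balance reaches $0.00 in week 6.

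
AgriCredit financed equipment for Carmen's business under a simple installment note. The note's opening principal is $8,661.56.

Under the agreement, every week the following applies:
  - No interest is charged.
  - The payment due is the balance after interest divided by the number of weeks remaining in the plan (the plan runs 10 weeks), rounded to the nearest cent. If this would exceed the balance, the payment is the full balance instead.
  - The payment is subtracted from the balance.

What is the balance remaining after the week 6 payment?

Week 1: opening $8,661.56; payment $866.16; balance $7,795.40
Week 2: opening $7,795.40; payment $866.16; balance $6,929.24
Week 3: opening $6,929.24; payment $866.16; balance $6,063.08
Week 4: opening $6,063.08; payment $866.15; balance $5,196.93
Week 5: opening $5,196.93; payment $866.16; balance $4,330.77
Week 6: opening $4,330.77; payment $866.15; balance $3,464.62

$3,464.62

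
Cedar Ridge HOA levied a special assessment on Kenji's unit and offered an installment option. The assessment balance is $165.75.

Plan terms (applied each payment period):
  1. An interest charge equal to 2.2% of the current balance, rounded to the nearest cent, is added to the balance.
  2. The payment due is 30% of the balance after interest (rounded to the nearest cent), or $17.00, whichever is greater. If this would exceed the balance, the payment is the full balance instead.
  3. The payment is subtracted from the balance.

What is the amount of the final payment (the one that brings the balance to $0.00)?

$11.22

# | Opening | Interest | Payment | End bal
1 | $165.75 | $3.65 | $50.82 | $118.58
2 | $118.58 | $2.61 | $36.36 | $84.83
3 | $84.83 | $1.87 | $26.01 | $60.69
4 | $60.69 | $1.34 | $18.61 | $43.42
5 | $43.42 | $0.96 | $17.00 | $27.38
6 | $27.38 | $0.60 | $17.00 | $10.98
7 | $10.98 | $0.24 | $11.22 | $0.00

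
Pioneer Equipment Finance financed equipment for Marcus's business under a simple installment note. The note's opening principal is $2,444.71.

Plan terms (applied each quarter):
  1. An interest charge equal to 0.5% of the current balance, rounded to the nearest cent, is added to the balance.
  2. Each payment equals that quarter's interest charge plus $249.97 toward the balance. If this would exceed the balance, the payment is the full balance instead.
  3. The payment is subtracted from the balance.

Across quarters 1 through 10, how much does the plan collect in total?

$2,510.66

Quarter 1: $2,444.71 +$12.22 interest = $2,456.93; pay $262.19 → $2,194.74
Quarter 2: $2,194.74 +$10.97 interest = $2,205.71; pay $260.94 → $1,944.77
Quarter 3: $1,944.77 +$9.72 interest = $1,954.49; pay $259.69 → $1,694.80
Quarter 4: $1,694.80 +$8.47 interest = $1,703.27; pay $258.44 → $1,444.83
Quarter 5: $1,444.83 +$7.22 interest = $1,452.05; pay $257.19 → $1,194.86
Quarter 6: $1,194.86 +$5.97 interest = $1,200.83; pay $255.94 → $944.89
Quarter 7: $944.89 +$4.72 interest = $949.61; pay $254.69 → $694.92
Quarter 8: $694.92 +$3.47 interest = $698.39; pay $253.44 → $444.95
Quarter 9: $444.95 +$2.22 interest = $447.17; pay $252.19 → $194.98
Quarter 10: $194.98 +$0.97 interest = $195.95; pay $195.95 → $0.00
Total paid: $2,510.66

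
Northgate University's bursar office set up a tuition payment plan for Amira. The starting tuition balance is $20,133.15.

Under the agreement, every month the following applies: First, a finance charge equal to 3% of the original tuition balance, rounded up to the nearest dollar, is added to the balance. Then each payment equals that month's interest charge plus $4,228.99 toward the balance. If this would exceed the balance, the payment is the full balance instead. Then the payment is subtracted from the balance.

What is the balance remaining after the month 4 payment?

Month 1: opening $20,133.15; interest $604.00 → $20,737.15; payment $4,832.99; balance $15,904.16
Month 2: opening $15,904.16; interest $604.00 → $16,508.16; payment $4,832.99; balance $11,675.17
Month 3: opening $11,675.17; interest $604.00 → $12,279.17; payment $4,832.99; balance $7,446.18
Month 4: opening $7,446.18; interest $604.00 → $8,050.18; payment $4,832.99; balance $3,217.19

$3,217.19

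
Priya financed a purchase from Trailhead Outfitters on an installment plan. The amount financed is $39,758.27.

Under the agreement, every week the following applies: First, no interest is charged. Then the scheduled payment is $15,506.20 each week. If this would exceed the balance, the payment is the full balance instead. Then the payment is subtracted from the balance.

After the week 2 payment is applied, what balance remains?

Week 1: opening $39,758.27; payment $15,506.20; balance $24,252.07
Week 2: opening $24,252.07; payment $15,506.20; balance $8,745.87

$8,745.87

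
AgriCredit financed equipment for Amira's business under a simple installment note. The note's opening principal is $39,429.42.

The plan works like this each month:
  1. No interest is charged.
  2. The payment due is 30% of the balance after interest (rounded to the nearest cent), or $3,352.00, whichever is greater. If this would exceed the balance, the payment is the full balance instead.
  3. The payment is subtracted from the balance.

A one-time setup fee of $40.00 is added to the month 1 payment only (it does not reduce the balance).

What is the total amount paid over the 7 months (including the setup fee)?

Month 1: $39,429.42 − $11,828.83 (+ $40.00 fee) → $27,600.59
Month 2: $27,600.59 − $8,280.18 → $19,320.41
Month 3: $19,320.41 − $5,796.12 → $13,524.29
Month 4: $13,524.29 − $4,057.29 → $9,467.00
Month 5: $9,467.00 − $3,352.00 → $6,115.00
Month 6: $6,115.00 − $3,352.00 → $2,763.00
Month 7: $2,763.00 − $2,763.00 → $0.00
Total paid: $39,469.42

$39,469.42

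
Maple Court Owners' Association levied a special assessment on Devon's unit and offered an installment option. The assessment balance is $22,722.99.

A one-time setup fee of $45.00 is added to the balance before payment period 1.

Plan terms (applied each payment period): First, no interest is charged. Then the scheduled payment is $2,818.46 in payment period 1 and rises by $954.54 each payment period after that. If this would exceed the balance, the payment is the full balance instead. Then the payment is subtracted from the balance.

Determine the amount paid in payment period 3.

$4,727.54

Payment period 1: $22,767.99 − $2,818.46 → $19,949.53
Payment period 2: $19,949.53 − $3,773.00 → $16,176.53
Payment period 3: $16,176.53 − $4,727.54 → $11,448.99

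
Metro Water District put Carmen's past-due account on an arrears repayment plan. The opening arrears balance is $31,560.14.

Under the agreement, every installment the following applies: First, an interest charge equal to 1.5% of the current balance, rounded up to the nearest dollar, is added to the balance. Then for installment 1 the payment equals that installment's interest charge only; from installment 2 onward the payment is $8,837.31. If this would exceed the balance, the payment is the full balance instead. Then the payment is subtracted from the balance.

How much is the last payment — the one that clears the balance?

Installment 1: opening $31,560.14; interest $474.00 → $32,034.14; payment $474.00; balance $31,560.14
Installment 2: opening $31,560.14; interest $474.00 → $32,034.14; payment $8,837.31; balance $23,196.83
Installment 3: opening $23,196.83; interest $348.00 → $23,544.83; payment $8,837.31; balance $14,707.52
Installment 4: opening $14,707.52; interest $221.00 → $14,928.52; payment $8,837.31; balance $6,091.21
Installment 5: opening $6,091.21; interest $92.00 → $6,183.21; payment $6,183.21; balance $0.00

$6,183.21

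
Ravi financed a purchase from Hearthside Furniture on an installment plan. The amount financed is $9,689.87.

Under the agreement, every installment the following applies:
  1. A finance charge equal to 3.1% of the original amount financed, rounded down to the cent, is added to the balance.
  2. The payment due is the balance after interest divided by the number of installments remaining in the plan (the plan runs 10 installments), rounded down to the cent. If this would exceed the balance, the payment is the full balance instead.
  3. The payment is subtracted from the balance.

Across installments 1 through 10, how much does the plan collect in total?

$12,693.67

Installment 1: opening $9,689.87; interest $300.38 → $9,990.25; payment $999.02; balance $8,991.23
Installment 2: opening $8,991.23; interest $300.38 → $9,291.61; payment $1,032.40; balance $8,259.21
Installment 3: opening $8,259.21; interest $300.38 → $8,559.59; payment $1,069.94; balance $7,489.65
Installment 4: opening $7,489.65; interest $300.38 → $7,790.03; payment $1,112.86; balance $6,677.17
Installment 5: opening $6,677.17; interest $300.38 → $6,977.55; payment $1,162.92; balance $5,814.63
Installment 6: opening $5,814.63; interest $300.38 → $6,115.01; payment $1,223.00; balance $4,892.01
Installment 7: opening $4,892.01; interest $300.38 → $5,192.39; payment $1,298.09; balance $3,894.30
Installment 8: opening $3,894.30; interest $300.38 → $4,194.68; payment $1,398.22; balance $2,796.46
Installment 9: opening $2,796.46; interest $300.38 → $3,096.84; payment $1,548.42; balance $1,548.42
Installment 10: opening $1,548.42; interest $300.38 → $1,848.80; payment $1,848.80; balance $0.00
Total paid: $12,693.67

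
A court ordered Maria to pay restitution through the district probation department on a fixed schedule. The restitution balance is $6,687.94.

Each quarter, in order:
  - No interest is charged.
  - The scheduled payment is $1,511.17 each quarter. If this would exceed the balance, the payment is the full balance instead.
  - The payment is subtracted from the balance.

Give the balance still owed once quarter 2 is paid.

$3,665.60

# | Opening | Payment | End bal
1 | $6,687.94 | $1,511.17 | $5,176.77
2 | $5,176.77 | $1,511.17 | $3,665.60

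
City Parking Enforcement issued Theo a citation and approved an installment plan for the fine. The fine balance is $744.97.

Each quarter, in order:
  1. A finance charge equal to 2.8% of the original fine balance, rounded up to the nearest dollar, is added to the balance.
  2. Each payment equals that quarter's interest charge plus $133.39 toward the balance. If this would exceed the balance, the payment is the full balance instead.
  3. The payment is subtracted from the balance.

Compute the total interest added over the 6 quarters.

$126.00

# | Opening | Interest | Payment | End bal
1 | $744.97 | $21.00 | $154.39 | $611.58
2 | $611.58 | $21.00 | $154.39 | $478.19
3 | $478.19 | $21.00 | $154.39 | $344.80
4 | $344.80 | $21.00 | $154.39 | $211.41
5 | $211.41 | $21.00 | $154.39 | $78.02
6 | $78.02 | $21.00 | $99.02 | $0.00
Total interest: $21.00 + $21.00 + $21.00 + $21.00 + $21.00 + $21.00 = $126.00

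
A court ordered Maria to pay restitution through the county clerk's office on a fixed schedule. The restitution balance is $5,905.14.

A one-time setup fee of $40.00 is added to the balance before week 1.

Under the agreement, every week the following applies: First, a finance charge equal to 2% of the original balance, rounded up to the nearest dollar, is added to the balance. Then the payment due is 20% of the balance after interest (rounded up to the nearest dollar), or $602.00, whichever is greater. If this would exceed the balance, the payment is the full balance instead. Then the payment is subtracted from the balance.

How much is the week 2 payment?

$995.00

Week 1: opening $5,945.14; interest $119.00 → $6,064.14; payment $1,213.00; balance $4,851.14
Week 2: opening $4,851.14; interest $119.00 → $4,970.14; payment $995.00; balance $3,975.14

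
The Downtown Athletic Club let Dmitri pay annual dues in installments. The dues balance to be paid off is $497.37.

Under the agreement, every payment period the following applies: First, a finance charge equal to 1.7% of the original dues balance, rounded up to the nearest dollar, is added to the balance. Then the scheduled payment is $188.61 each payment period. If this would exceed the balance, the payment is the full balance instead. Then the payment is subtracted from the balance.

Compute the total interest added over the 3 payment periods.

Payment period 1: $497.37 +$9.00 interest = $506.37; pay $188.61 → $317.76
Payment period 2: $317.76 +$9.00 interest = $326.76; pay $188.61 → $138.15
Payment period 3: $138.15 +$9.00 interest = $147.15; pay $147.15 → $0.00
Total interest: $9.00 + $9.00 + $9.00 = $27.00

$27.00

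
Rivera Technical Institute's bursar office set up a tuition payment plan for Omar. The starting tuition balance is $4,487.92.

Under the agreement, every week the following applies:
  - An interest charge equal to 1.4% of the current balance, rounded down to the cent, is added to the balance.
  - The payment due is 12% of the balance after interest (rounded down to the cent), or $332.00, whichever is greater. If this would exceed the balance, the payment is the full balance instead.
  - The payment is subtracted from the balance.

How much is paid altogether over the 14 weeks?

$4,906.76

Week 1: opening $4,487.92; interest $62.83 → $4,550.75; payment $546.09; balance $4,004.66
Week 2: opening $4,004.66; interest $56.06 → $4,060.72; payment $487.28; balance $3,573.44
Week 3: opening $3,573.44; interest $50.02 → $3,623.46; payment $434.81; balance $3,188.65
Week 4: opening $3,188.65; interest $44.64 → $3,233.29; payment $387.99; balance $2,845.30
Week 5: opening $2,845.30; interest $39.83 → $2,885.13; payment $346.21; balance $2,538.92
Week 6: opening $2,538.92; interest $35.54 → $2,574.46; payment $332.00; balance $2,242.46
Week 7: opening $2,242.46; interest $31.39 → $2,273.85; payment $332.00; balance $1,941.85
Week 8: opening $1,941.85; interest $27.18 → $1,969.03; payment $332.00; balance $1,637.03
Week 9: opening $1,637.03; interest $22.91 → $1,659.94; payment $332.00; balance $1,327.94
Week 10: opening $1,327.94; interest $18.59 → $1,346.53; payment $332.00; balance $1,014.53
Week 11: opening $1,014.53; interest $14.20 → $1,028.73; payment $332.00; balance $696.73
Week 12: opening $696.73; interest $9.75 → $706.48; payment $332.00; balance $374.48
Week 13: opening $374.48; interest $5.24 → $379.72; payment $332.00; balance $47.72
Week 14: opening $47.72; interest $0.66 → $48.38; payment $48.38; balance $0.00
Total paid: $4,906.76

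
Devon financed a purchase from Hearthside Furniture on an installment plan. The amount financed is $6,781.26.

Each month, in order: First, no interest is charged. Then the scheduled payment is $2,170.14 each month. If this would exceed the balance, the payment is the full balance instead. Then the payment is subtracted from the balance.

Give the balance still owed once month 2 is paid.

$2,440.98

Month 1: opening $6,781.26; payment $2,170.14; balance $4,611.12
Month 2: opening $4,611.12; payment $2,170.14; balance $2,440.98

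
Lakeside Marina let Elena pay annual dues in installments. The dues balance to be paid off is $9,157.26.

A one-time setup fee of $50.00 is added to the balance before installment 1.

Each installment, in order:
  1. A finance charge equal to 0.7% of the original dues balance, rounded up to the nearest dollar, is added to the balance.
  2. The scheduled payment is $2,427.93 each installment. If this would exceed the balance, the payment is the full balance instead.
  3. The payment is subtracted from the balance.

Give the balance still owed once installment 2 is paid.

Installment 1: $9,207.26 +$65.00 interest = $9,272.26; pay $2,427.93 → $6,844.33
Installment 2: $6,844.33 +$65.00 interest = $6,909.33; pay $2,427.93 → $4,481.40

$4,481.40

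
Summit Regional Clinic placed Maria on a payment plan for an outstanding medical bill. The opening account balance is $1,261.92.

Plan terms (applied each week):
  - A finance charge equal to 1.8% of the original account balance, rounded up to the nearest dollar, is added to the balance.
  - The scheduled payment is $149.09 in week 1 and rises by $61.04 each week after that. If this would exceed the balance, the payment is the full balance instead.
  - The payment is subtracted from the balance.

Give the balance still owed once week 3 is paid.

$700.53

# | Opening | Interest | Payment | End bal
1 | $1,261.92 | $23.00 | $149.09 | $1,135.83
2 | $1,135.83 | $23.00 | $210.13 | $948.70
3 | $948.70 | $23.00 | $271.17 | $700.53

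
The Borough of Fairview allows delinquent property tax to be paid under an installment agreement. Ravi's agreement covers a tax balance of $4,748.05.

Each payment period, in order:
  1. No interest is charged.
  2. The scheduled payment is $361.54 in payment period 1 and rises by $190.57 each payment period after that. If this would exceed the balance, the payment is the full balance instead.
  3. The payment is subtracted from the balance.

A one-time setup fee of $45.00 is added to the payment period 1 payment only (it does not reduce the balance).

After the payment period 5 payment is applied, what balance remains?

$1,034.65

# | Opening | Payment | Fee | End bal
1 | $4,748.05 | $361.54 | $45.00 | $4,386.51
2 | $4,386.51 | $552.11 | — | $3,834.40
3 | $3,834.40 | $742.68 | — | $3,091.72
4 | $3,091.72 | $933.25 | — | $2,158.47
5 | $2,158.47 | $1,123.82 | — | $1,034.65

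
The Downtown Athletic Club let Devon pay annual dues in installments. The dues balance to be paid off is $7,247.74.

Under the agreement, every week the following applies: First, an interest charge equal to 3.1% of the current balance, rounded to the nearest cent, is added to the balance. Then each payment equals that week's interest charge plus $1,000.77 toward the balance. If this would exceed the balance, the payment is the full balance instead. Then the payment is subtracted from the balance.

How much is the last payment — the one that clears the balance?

$249.86

Week 1: $7,247.74 +$224.68 interest = $7,472.42; pay $1,225.45 → $6,246.97
Week 2: $6,246.97 +$193.66 interest = $6,440.63; pay $1,194.43 → $5,246.20
Week 3: $5,246.20 +$162.63 interest = $5,408.83; pay $1,163.40 → $4,245.43
Week 4: $4,245.43 +$131.61 interest = $4,377.04; pay $1,132.38 → $3,244.66
Week 5: $3,244.66 +$100.58 interest = $3,345.24; pay $1,101.35 → $2,243.89
Week 6: $2,243.89 +$69.56 interest = $2,313.45; pay $1,070.33 → $1,243.12
Week 7: $1,243.12 +$38.54 interest = $1,281.66; pay $1,039.31 → $242.35
Week 8: $242.35 +$7.51 interest = $249.86; pay $249.86 → $0.00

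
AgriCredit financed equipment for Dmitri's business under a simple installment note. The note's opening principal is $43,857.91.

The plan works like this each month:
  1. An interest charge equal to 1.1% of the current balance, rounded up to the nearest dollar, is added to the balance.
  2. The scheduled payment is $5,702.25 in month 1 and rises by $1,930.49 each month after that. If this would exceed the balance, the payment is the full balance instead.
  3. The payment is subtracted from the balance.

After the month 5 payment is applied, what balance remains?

Month 1: opening $43,857.91; interest $483.00 → $44,340.91; payment $5,702.25; balance $38,638.66
Month 2: opening $38,638.66; interest $426.00 → $39,064.66; payment $7,632.74; balance $31,431.92
Month 3: opening $31,431.92; interest $346.00 → $31,777.92; payment $9,563.23; balance $22,214.69
Month 4: opening $22,214.69; interest $245.00 → $22,459.69; payment $11,493.72; balance $10,965.97
Month 5: opening $10,965.97; interest $121.00 → $11,086.97; payment $11,086.97; balance $0.00

$0.00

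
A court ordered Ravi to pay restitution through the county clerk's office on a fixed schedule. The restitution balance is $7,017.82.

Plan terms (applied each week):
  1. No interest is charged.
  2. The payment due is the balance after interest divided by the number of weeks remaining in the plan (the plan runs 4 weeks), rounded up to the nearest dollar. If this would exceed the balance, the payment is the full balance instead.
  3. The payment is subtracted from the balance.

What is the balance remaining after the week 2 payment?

Week 1: opening $7,017.82; payment $1,755.00; balance $5,262.82
Week 2: opening $5,262.82; payment $1,755.00; balance $3,507.82

$3,507.82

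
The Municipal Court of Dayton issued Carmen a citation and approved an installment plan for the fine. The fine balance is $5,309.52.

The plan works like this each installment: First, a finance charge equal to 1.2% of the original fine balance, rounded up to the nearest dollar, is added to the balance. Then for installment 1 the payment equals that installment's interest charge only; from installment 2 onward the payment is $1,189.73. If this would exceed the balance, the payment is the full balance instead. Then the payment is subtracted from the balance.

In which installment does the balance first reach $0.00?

# | Opening | Interest | Payment | End bal
1 | $5,309.52 | $64.00 | $64.00 | $5,309.52
2 | $5,309.52 | $64.00 | $1,189.73 | $4,183.79
3 | $4,183.79 | $64.00 | $1,189.73 | $3,058.06
4 | $3,058.06 | $64.00 | $1,189.73 | $1,932.33
5 | $1,932.33 | $64.00 | $1,189.73 | $806.60
6 | $806.60 | $64.00 | $870.60 | $0.00
Balance reaches $0.00 in installment 6.

6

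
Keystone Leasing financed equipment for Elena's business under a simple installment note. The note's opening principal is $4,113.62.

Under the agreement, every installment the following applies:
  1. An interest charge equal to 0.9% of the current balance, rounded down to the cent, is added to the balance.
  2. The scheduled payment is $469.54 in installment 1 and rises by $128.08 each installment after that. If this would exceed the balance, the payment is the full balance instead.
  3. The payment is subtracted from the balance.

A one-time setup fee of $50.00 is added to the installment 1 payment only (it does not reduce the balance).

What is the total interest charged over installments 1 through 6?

# | Opening | Interest | Payment | Fee | End bal
1 | $4,113.62 | $37.02 | $469.54 | $50.00 | $3,681.10
2 | $3,681.10 | $33.12 | $597.62 | — | $3,116.60
3 | $3,116.60 | $28.04 | $725.70 | — | $2,418.94
4 | $2,418.94 | $21.77 | $853.78 | — | $1,586.93
5 | $1,586.93 | $14.28 | $981.86 | — | $619.35
6 | $619.35 | $5.57 | $624.92 | — | $0.00
Total interest: $37.02 + $33.12 + $28.04 + $21.77 + $14.28 + $5.57 = $139.80

$139.80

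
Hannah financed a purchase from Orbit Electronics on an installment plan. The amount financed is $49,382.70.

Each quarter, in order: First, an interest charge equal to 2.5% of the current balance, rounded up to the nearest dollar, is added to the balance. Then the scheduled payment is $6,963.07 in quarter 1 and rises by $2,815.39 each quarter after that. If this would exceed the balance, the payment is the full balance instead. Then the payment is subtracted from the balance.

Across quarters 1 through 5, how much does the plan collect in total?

$53,377.70

Quarter 1: opening $49,382.70; interest $1,235.00 → $50,617.70; payment $6,963.07; balance $43,654.63
Quarter 2: opening $43,654.63; interest $1,092.00 → $44,746.63; payment $9,778.46; balance $34,968.17
Quarter 3: opening $34,968.17; interest $875.00 → $35,843.17; payment $12,593.85; balance $23,249.32
Quarter 4: opening $23,249.32; interest $582.00 → $23,831.32; payment $15,409.24; balance $8,422.08
Quarter 5: opening $8,422.08; interest $211.00 → $8,633.08; payment $8,633.08; balance $0.00
Total paid: $53,377.70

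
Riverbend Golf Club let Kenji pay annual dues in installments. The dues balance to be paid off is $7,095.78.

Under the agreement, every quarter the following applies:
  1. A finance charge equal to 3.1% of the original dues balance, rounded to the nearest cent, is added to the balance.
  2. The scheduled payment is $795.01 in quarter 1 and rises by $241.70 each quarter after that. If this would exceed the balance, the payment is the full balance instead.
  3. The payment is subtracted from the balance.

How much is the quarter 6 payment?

$2,003.51

Quarter 1: opening $7,095.78; interest $219.97 → $7,315.75; payment $795.01; balance $6,520.74
Quarter 2: opening $6,520.74; interest $219.97 → $6,740.71; payment $1,036.71; balance $5,704.00
Quarter 3: opening $5,704.00; interest $219.97 → $5,923.97; payment $1,278.41; balance $4,645.56
Quarter 4: opening $4,645.56; interest $219.97 → $4,865.53; payment $1,520.11; balance $3,345.42
Quarter 5: opening $3,345.42; interest $219.97 → $3,565.39; payment $1,761.81; balance $1,803.58
Quarter 6: opening $1,803.58; interest $219.97 → $2,023.55; payment $2,003.51; balance $20.04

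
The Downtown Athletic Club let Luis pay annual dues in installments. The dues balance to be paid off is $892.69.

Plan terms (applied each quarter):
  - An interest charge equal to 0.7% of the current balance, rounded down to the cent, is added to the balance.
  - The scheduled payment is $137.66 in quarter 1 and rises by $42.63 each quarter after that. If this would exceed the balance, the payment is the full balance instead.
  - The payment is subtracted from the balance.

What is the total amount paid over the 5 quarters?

$911.65

Quarter 1: opening $892.69; interest $6.24 → $898.93; payment $137.66; balance $761.27
Quarter 2: opening $761.27; interest $5.32 → $766.59; payment $180.29; balance $586.30
Quarter 3: opening $586.30; interest $4.10 → $590.40; payment $222.92; balance $367.48
Quarter 4: opening $367.48; interest $2.57 → $370.05; payment $265.55; balance $104.50
Quarter 5: opening $104.50; interest $0.73 → $105.23; payment $105.23; balance $0.00
Total paid: $911.65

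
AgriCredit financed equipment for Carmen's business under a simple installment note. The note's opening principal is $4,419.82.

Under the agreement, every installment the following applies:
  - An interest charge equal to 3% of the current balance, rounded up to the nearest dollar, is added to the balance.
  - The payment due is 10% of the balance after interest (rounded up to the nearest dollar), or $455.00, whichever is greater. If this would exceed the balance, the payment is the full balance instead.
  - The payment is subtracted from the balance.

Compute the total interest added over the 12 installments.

# | Opening | Interest | Payment | End bal
1 | $4,419.82 | $133.00 | $456.00 | $4,096.82
2 | $4,096.82 | $123.00 | $455.00 | $3,764.82
3 | $3,764.82 | $113.00 | $455.00 | $3,422.82
4 | $3,422.82 | $103.00 | $455.00 | $3,070.82
5 | $3,070.82 | $93.00 | $455.00 | $2,708.82
6 | $2,708.82 | $82.00 | $455.00 | $2,335.82
7 | $2,335.82 | $71.00 | $455.00 | $1,951.82
8 | $1,951.82 | $59.00 | $455.00 | $1,555.82
9 | $1,555.82 | $47.00 | $455.00 | $1,147.82
10 | $1,147.82 | $35.00 | $455.00 | $727.82
11 | $727.82 | $22.00 | $455.00 | $294.82
12 | $294.82 | $9.00 | $303.82 | $0.00
Total interest: $133.00 + $123.00 + $113.00 + $103.00 + $93.00 + $82.00 + $71.00 + $59.00 + $47.00 + $35.00 + $22.00 + $9.00 = $890.00

$890.00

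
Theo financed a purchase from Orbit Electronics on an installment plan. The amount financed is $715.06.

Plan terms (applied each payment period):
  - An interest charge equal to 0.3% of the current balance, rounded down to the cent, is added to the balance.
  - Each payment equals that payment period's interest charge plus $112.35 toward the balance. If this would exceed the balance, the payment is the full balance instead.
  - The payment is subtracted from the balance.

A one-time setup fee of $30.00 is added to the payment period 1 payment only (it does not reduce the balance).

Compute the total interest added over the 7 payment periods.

Payment period 1: $715.06 +$2.14 interest = $717.20; pay $114.49 (+ $30.00 fee) → $602.71
Payment period 2: $602.71 +$1.80 interest = $604.51; pay $114.15 → $490.36
Payment period 3: $490.36 +$1.47 interest = $491.83; pay $113.82 → $378.01
Payment period 4: $378.01 +$1.13 interest = $379.14; pay $113.48 → $265.66
Payment period 5: $265.66 +$0.79 interest = $266.45; pay $113.14 → $153.31
Payment period 6: $153.31 +$0.45 interest = $153.76; pay $112.80 → $40.96
Payment period 7: $40.96 +$0.12 interest = $41.08; pay $41.08 → $0.00
Total interest: $2.14 + $1.80 + $1.47 + $1.13 + $0.79 + $0.45 + $0.12 = $7.90

$7.90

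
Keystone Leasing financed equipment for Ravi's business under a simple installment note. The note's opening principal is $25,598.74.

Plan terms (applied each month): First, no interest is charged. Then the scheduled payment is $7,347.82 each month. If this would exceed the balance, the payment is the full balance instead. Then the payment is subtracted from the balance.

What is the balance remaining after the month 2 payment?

$10,903.10

Month 1: opening $25,598.74; payment $7,347.82; balance $18,250.92
Month 2: opening $18,250.92; payment $7,347.82; balance $10,903.10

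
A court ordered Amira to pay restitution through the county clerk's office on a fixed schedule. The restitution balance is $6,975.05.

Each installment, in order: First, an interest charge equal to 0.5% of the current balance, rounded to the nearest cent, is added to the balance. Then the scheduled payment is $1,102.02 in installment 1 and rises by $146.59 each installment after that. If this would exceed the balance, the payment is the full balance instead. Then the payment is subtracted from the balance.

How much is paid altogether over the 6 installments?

Installment 1: opening $6,975.05; interest $34.88 → $7,009.93; payment $1,102.02; balance $5,907.91
Installment 2: opening $5,907.91; interest $29.54 → $5,937.45; payment $1,248.61; balance $4,688.84
Installment 3: opening $4,688.84; interest $23.44 → $4,712.28; payment $1,395.20; balance $3,317.08
Installment 4: opening $3,317.08; interest $16.59 → $3,333.67; payment $1,541.79; balance $1,791.88
Installment 5: opening $1,791.88; interest $8.96 → $1,800.84; payment $1,688.38; balance $112.46
Installment 6: opening $112.46; interest $0.56 → $113.02; payment $113.02; balance $0.00
Total paid: $7,089.02

$7,089.02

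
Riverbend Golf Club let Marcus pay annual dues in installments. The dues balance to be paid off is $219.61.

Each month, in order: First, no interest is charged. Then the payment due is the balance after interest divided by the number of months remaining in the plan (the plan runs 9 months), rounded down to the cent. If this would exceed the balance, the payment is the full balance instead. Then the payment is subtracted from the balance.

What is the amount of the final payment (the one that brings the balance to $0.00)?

Month 1: opening $219.61; payment $24.40; balance $195.21
Month 2: opening $195.21; payment $24.40; balance $170.81
Month 3: opening $170.81; payment $24.40; balance $146.41
Month 4: opening $146.41; payment $24.40; balance $122.01
Month 5: opening $122.01; payment $24.40; balance $97.61
Month 6: opening $97.61; payment $24.40; balance $73.21
Month 7: opening $73.21; payment $24.40; balance $48.81
Month 8: opening $48.81; payment $24.40; balance $24.41
Month 9: opening $24.41; payment $24.41; balance $0.00

$24.41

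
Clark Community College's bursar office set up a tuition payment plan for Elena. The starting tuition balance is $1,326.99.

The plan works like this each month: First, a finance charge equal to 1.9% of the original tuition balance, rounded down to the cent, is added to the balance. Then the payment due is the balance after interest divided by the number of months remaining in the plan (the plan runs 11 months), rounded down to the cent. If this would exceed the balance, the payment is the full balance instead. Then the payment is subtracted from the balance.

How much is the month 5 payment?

$135.00

# | Opening | Interest | Payment | End bal
1 | $1,326.99 | $25.21 | $122.92 | $1,229.28
2 | $1,229.28 | $25.21 | $125.44 | $1,129.05
3 | $1,129.05 | $25.21 | $128.25 | $1,026.01
4 | $1,026.01 | $25.21 | $131.40 | $919.82
5 | $919.82 | $25.21 | $135.00 | $810.03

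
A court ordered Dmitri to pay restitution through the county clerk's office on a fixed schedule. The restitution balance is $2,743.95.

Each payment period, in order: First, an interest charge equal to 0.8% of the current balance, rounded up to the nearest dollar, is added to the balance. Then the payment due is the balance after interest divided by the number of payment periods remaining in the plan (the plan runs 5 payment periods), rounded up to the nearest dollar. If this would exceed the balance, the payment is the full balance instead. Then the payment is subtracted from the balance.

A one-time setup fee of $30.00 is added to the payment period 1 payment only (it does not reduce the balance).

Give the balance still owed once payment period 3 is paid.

Payment period 1: opening $2,743.95; interest $22.00 → $2,765.95; payment $554.00 (+ $30.00 fee); balance $2,211.95
Payment period 2: opening $2,211.95; interest $18.00 → $2,229.95; payment $558.00; balance $1,671.95
Payment period 3: opening $1,671.95; interest $14.00 → $1,685.95; payment $562.00; balance $1,123.95

$1,123.95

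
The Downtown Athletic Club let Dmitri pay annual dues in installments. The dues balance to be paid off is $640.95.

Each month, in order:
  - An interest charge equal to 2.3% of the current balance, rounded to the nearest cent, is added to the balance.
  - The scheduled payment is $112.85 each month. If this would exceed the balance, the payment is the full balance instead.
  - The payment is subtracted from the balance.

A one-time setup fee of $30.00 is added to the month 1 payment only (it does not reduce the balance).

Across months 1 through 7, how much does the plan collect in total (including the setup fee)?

$724.91

Month 1: $640.95 +$14.74 interest = $655.69; pay $112.85 (+ $30.00 fee) → $542.84
Month 2: $542.84 +$12.49 interest = $555.33; pay $112.85 → $442.48
Month 3: $442.48 +$10.18 interest = $452.66; pay $112.85 → $339.81
Month 4: $339.81 +$7.82 interest = $347.63; pay $112.85 → $234.78
Month 5: $234.78 +$5.40 interest = $240.18; pay $112.85 → $127.33
Month 6: $127.33 +$2.93 interest = $130.26; pay $112.85 → $17.41
Month 7: $17.41 +$0.40 interest = $17.81; pay $17.81 → $0.00
Total paid: $724.91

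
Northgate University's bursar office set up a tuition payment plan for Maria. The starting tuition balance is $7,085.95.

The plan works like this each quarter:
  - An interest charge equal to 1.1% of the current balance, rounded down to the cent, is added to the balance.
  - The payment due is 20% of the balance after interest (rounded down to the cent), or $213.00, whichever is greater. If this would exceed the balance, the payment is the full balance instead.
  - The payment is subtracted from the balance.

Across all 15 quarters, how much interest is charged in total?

Quarter 1: $7,085.95 +$77.94 interest = $7,163.89; pay $1,432.77 → $5,731.12
Quarter 2: $5,731.12 +$63.04 interest = $5,794.16; pay $1,158.83 → $4,635.33
Quarter 3: $4,635.33 +$50.98 interest = $4,686.31; pay $937.26 → $3,749.05
Quarter 4: $3,749.05 +$41.23 interest = $3,790.28; pay $758.05 → $3,032.23
Quarter 5: $3,032.23 +$33.35 interest = $3,065.58; pay $613.11 → $2,452.47
Quarter 6: $2,452.47 +$26.97 interest = $2,479.44; pay $495.88 → $1,983.56
Quarter 7: $1,983.56 +$21.81 interest = $2,005.37; pay $401.07 → $1,604.30
Quarter 8: $1,604.30 +$17.64 interest = $1,621.94; pay $324.38 → $1,297.56
Quarter 9: $1,297.56 +$14.27 interest = $1,311.83; pay $262.36 → $1,049.47
Quarter 10: $1,049.47 +$11.54 interest = $1,061.01; pay $213.00 → $848.01
Quarter 11: $848.01 +$9.32 interest = $857.33; pay $213.00 → $644.33
Quarter 12: $644.33 +$7.08 interest = $651.41; pay $213.00 → $438.41
Quarter 13: $438.41 +$4.82 interest = $443.23; pay $213.00 → $230.23
Quarter 14: $230.23 +$2.53 interest = $232.76; pay $213.00 → $19.76
Quarter 15: $19.76 +$0.21 interest = $19.97; pay $19.97 → $0.00
Total interest: $77.94 + $63.04 + $50.98 + $41.23 + $33.35 + $26.97 + $21.81 + $17.64 + $14.27 + $11.54 + $9.32 + $7.08 + $4.82 + $2.53 + $0.21 = $382.73

$382.73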